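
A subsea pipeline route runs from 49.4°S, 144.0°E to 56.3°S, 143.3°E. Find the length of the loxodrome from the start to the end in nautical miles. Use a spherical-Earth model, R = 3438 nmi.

Rhumb course C = atan2(Δλ, Δψ) with Δψ = ln[tan(π/4+φ₂/2)/tan(π/4+φ₁/2)] = -0.2000, Δλ = -0.0122 → C = 183.50°
d = R·|Δφ| / |cos C| = 3438·0.12043 / 0.99814 = 415 nmi

415 nmi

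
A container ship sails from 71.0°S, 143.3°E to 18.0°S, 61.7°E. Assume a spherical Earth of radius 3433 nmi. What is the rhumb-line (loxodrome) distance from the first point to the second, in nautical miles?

4424 nmi

Δψ = ln[tan(π/4+φ₂/2)/tan(π/4+φ₁/2)] = +1.4683;  Δφ = +0.9250 rad,  Δλ = -1.4242 rad
q = Δφ/Δψ = 0.6300
d = R·√(Δφ² + q²Δλ²) = 3433·1.28870 = 4424 nmi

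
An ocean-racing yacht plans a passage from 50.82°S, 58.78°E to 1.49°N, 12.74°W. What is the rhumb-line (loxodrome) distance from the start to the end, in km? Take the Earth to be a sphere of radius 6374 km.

Rhumb course C = atan2(Δλ, Δψ) with Δψ = ln[tan(π/4+φ₂/2)/tan(π/4+φ₁/2)] = +1.0591, Δλ = -1.2483 → C = 310.31°
d = R·|Δφ| / |cos C| = 6374·0.91298 / 0.64698 = 8995 km

8995 km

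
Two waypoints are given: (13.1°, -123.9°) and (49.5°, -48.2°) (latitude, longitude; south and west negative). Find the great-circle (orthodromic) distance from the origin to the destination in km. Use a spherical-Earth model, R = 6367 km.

Haversine: a = sin²(Δφ/2)+cos φ₁ cos φ₂ sin²(Δλ/2) = 0.33571;  σ = 2·atan2(√a,√(1−a))
σ = 70.817° → d = Rσ = 6367·1.23599 = 7870 km

7870 km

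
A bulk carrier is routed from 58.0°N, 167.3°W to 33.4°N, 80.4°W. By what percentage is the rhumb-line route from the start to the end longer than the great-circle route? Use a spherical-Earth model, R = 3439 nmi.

Great circle: σ = 1.0578 rad → d_gc = Rσ = 3637.9 nmi
Rhumb: Δφ = -0.4294, Δλ = +1.5167, Δψ = -0.6301, q = Δφ/Δψ = 0.6814 → d_rh = R√(Δφ²+q²Δλ²) = 3848.7 nmi
Excess = (3848.7 − 3637.9) / 3637.9 = 210.8 / 3637.9 = 5.79% ≈ 5.8%

5.8%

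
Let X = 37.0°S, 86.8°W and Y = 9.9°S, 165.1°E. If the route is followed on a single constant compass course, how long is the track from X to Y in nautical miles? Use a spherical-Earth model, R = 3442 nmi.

Rhumb course C = atan2(Δλ, Δψ) with Δψ = ln[tan(π/4+φ₂/2)/tan(π/4+φ₁/2)] = +0.5223, Δλ = -1.8867 → C = 285.47°
d = R·|Δφ| / |cos C| = 3442·0.47298 / 0.26681 = 6102 nmi

6102 nmi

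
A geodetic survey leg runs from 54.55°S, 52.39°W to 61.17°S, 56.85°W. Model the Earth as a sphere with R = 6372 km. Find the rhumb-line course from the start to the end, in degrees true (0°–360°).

Δψ = ln[tan(π/4+φ₂/2)/tan(π/4+φ₁/2)] = -0.2179
Δλ = -0.0778 rad (taken the short way round)
course = atan2(Δλ, Δψ) = 199.66°

199.7°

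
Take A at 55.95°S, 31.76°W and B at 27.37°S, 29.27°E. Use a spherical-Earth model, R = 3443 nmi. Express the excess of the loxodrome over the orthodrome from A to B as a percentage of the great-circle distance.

Great circle: σ = 0.8998 rad → d_gc = Rσ = 3098.1 nmi
Rhumb: Δφ = +0.4988, Δλ = +1.0652, Δψ = +0.6865, q = Δφ/Δψ = 0.7266 → d_rh = R√(Δφ²+q²Δλ²) = 3170.2 nmi
Excess = (3170.2 − 3098.1) / 3098.1 = 72.1 / 3098.1 = 2.33% ≈ 2.3%

2.3%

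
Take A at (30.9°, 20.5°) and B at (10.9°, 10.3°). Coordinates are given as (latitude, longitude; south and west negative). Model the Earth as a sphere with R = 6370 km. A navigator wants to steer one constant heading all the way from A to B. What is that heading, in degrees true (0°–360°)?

Δψ = ln[tan(π/4+φ₂/2)/tan(π/4+φ₁/2)] = -0.3761
Δλ = -0.1780 rad (taken the short way round)
course = atan2(Δλ, Δψ) = 205.33°

205.3°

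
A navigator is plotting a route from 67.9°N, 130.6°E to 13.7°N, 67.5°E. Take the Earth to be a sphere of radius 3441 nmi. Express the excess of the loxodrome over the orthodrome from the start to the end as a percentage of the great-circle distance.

Great circle: σ = 1.1758 rad → d_gc = Rσ = 4045.9 nmi
Rhumb: Δφ = -0.9460, Δλ = -1.1013, Δψ = -1.3919, q = Δφ/Δψ = 0.6796 → d_rh = R√(Δφ²+q²Δλ²) = 4150.8 nmi
Excess = (4150.8 − 4045.9) / 4045.9 = 104.9 / 4045.9 = 2.59% ≈ 2.6%

2.6%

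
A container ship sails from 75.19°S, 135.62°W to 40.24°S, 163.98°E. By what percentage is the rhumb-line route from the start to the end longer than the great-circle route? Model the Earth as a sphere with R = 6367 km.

Great circle: σ = 0.7657 rad → d_gc = Rσ = 4875.1 km
Rhumb: Δφ = +0.6100, Δλ = -1.0542, Δψ = +1.2721, q = Δφ/Δψ = 0.4795 → d_rh = R√(Δφ²+q²Δλ²) = 5044.1 km
Excess = (5044.1 − 4875.1) / 4875.1 = 169.0 / 4875.1 = 3.47% ≈ 3.5%

3.5%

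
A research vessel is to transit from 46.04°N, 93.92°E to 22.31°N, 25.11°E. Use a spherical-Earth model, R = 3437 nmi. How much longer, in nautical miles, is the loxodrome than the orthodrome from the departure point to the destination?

78 nmi

Great circle: cos σ = sin φ₁ sin φ₂ + cos φ₁ cos φ₂ cos Δλ,  σ = 1.0410 rad → d_gc = 3577.8 nmi
Rhumb line: Δψ = -0.5077, q = Δφ/Δψ = 0.8158, d_rh = R√(Δφ²+q²Δλ²) = 3656.0 nmi
Excess = 3656.0 − 3577.8 = 78.2 ≈ 78 nmi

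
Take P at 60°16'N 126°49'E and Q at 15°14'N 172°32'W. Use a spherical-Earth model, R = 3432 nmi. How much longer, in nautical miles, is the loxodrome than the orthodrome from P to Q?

Great circle: cos σ = sin φ₁ sin φ₂ + cos φ₁ cos φ₂ cos Δλ,  σ = 1.0897 rad → d_gc = 3740.0 nmi
Rhumb line: Δψ = -1.0572, q = Δφ/Δψ = 0.7434, d_rh = R√(Δφ²+q²Δλ²) = 3817.2 nmi
Excess = 3817.2 − 3740.0 = 77.2 ≈ 77 nmi

77 nmi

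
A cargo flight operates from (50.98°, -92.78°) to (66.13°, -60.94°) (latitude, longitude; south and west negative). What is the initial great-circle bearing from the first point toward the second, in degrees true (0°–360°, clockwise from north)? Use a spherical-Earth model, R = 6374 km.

34.7°

θ = atan2( sin Δλ·cos φ₂ ,  cos φ₁ sin φ₂ − sin φ₁ cos φ₂ cos Δλ )
  = atan2(+0.2135, +0.3087) = 34.67°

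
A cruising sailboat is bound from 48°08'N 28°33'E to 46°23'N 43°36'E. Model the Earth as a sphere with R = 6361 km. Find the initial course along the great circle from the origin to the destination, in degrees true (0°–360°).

θ = atan2( sin Δλ·cos φ₂ ,  cos φ₁ sin φ₂ − sin φ₁ cos φ₂ cos Δλ )
  = atan2(+0.1791, -0.0129) = 94.12°

94.1°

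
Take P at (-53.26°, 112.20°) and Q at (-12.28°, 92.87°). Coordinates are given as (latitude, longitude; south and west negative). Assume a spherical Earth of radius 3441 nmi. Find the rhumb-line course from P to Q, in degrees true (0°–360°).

339.2°

Meridional parts: M(φ₁)=-1.1024, M(φ₂)=-0.2160 → ΔM = +0.8864;  Δλ = -0.3374 rad
tan C = Δλ / ΔM = -0.3806 → C = 339.16°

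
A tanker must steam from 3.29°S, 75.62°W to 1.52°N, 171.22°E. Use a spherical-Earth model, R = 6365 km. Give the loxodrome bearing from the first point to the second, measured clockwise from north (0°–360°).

272.4°

Δψ = ln[tan(π/4+φ₂/2)/tan(π/4+φ₁/2)] = +0.0840
Δλ = -1.9750 rad (taken the short way round)
course = atan2(Δλ, Δψ) = 272.43°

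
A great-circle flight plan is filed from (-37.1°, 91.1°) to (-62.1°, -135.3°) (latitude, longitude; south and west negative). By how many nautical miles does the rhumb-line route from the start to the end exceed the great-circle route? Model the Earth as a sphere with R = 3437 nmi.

815 nmi

Great circle: cos σ = sin φ₁ sin φ₂ + cos φ₁ cos φ₂ cos Δλ,  σ = 1.2915 rad → d_gc = 4438.7 nmi
Rhumb line: Δψ = -0.6945, q = Δφ/Δψ = 0.6282, d_rh = R√(Δφ²+q²Δλ²) = 5253.5 nmi
Excess = 5253.5 − 4438.7 = 814.8 ≈ 815 nmi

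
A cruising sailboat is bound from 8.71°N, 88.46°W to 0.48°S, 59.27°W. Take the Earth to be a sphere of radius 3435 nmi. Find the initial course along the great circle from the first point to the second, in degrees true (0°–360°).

θ = atan2( sin Δλ·cos φ₂ ,  cos φ₁ sin φ₂ − sin φ₁ cos φ₂ cos Δλ )
  = atan2(+0.4877, -0.1405) = 106.07°

106.1°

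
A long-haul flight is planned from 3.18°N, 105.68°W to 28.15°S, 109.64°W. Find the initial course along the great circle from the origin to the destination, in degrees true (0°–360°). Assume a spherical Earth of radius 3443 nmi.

N = sin Δλ·cos φ₂ = -0.0609;  D = cos φ₁ sin φ₂ − sin φ₁ cos φ₂ cos Δλ = -0.5198
initial course = atan2(N, D) = 186.68°

186.7°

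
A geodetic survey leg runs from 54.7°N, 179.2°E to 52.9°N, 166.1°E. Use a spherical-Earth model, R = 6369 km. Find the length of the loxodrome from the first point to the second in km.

Rhumb course C = atan2(Δλ, Δψ) with Δψ = ln[tan(π/4+φ₂/2)/tan(π/4+φ₁/2)] = -0.0532, Δλ = -0.2286 → C = 256.90°
d = R·|Δφ| / |cos C| = 6369·0.03142 / 0.22664 = 883 km

883 km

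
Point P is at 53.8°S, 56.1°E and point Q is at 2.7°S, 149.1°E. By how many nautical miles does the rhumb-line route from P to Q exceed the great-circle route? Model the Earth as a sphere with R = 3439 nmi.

191 nmi

Great circle: cos σ = sin φ₁ sin φ₂ + cos φ₁ cos φ₂ cos Δλ,  σ = 1.5637 rad → d_gc = 5377.4 nmi
Rhumb line: Δψ = +1.0711, q = Δφ/Δψ = 0.8327, d_rh = R√(Δφ²+q²Δλ²) = 5568.7 nmi
Excess = 5568.7 − 5377.4 = 191.3 ≈ 191 nmi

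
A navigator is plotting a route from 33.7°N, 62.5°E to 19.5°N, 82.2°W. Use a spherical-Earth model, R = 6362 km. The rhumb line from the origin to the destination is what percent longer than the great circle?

Great circle: σ = 2.0430 rad → d_gc = Rσ = 12997.4 km
Rhumb: Δφ = -0.2478, Δλ = -2.5255, Δψ = -0.2782, q = Δφ/Δψ = 0.8907 → d_rh = R√(Δφ²+q²Δλ²) = 14397.8 km
Excess = (14397.8 − 12997.4) / 12997.4 = 1400.4 / 12997.4 = 10.77% ≈ 10.8%

10.8%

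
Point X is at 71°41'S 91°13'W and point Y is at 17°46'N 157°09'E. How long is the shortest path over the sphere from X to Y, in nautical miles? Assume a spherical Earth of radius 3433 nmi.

cos σ = sin φ₁ sin φ₂ + cos φ₁ cos φ₂ cos Δλ
      = sin(-71.68°)sin(17.77°) + cos(-71.68°)cos(17.77°)cos(-111.63°) = -0.4000
σ = 113.579° → d = Rσ = 3433·1.98233 = 6805 nmi

6805 nmi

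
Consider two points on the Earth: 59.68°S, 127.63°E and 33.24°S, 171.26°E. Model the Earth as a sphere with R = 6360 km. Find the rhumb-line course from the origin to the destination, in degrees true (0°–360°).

Meridional parts: M(φ₁)=-1.3058, M(φ₂)=-0.6157 → ΔM = +0.6901;  Δλ = +0.7615 rad
tan C = Δλ / ΔM = +1.1034 → C = 47.81°

47.8°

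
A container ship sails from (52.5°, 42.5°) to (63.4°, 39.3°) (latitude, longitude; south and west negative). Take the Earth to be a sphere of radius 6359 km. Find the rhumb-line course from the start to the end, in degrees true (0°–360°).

Meridional parts: M(φ₁)=+1.0804, M(φ₂)=+1.4423 → ΔM = +0.3619;  Δλ = -0.0559 rad
tan C = Δλ / ΔM = -0.1543 → C = 351.23°

351.2°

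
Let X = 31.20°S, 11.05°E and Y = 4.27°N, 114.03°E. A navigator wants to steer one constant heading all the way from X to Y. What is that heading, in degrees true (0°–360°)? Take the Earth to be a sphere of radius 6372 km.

70.2°

Δψ = ln[tan(π/4+φ₂/2)/tan(π/4+φ₁/2)] = +0.6482
Δλ = +1.7973 rad (taken the short way round)
course = atan2(Δλ, Δψ) = 70.17°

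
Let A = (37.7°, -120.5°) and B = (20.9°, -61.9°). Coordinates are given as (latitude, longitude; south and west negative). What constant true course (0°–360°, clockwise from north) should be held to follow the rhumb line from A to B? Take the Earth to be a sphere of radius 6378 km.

Meridional parts: M(φ₁)=+0.7114, M(φ₂)=+0.3731 → ΔM = -0.3382;  Δλ = +1.0228 rad
tan C = Δλ / ΔM = -3.0240 → C = 108.30°

108.3°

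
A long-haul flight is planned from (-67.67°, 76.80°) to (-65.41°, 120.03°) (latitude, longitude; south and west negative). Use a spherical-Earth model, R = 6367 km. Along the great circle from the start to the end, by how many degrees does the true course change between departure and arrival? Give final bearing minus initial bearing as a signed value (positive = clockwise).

-40.0°

Initial bearing θ₁ = atan2(sin Δλ cos φ₂, cos φ₁ sin φ₂ − sin φ₁ cos φ₂ cos Δλ) = 102.85°
Final bearing θ₂ = (initial bearing from the destination back to the start) + 180° = 62.90°
Δθ = θ₂ − θ₁ = -40.0°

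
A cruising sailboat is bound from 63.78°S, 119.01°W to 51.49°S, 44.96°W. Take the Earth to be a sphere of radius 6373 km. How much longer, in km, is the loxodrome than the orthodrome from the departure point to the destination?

234 km

Great circle: cos σ = sin φ₁ sin φ₂ + cos φ₁ cos φ₂ cos Δλ,  σ = 0.6800 rad → d_gc = 4333.6 km
Rhumb line: Δψ = +0.4054, q = Δφ/Δψ = 0.5291, d_rh = R√(Δφ²+q²Δλ²) = 4567.4 km
Excess = 4567.4 − 4333.6 = 233.8 ≈ 234 km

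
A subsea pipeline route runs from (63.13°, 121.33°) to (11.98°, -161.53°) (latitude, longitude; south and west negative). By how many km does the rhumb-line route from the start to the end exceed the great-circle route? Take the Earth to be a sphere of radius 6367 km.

Great circle: cos σ = sin φ₁ sin φ₂ + cos φ₁ cos φ₂ cos Δλ,  σ = 1.2833 rad → d_gc = 8170.7 km
Rhumb line: Δψ = -1.2212, q = Δφ/Δψ = 0.7311, d_rh = R√(Δφ²+q²Δλ²) = 8460.5 km
Excess = 8460.5 − 8170.7 = 289.8 ≈ 290 km

290 km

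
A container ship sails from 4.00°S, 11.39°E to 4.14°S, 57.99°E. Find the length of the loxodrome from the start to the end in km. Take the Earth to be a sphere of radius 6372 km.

Δψ = ln[tan(π/4+φ₂/2)/tan(π/4+φ₁/2)] = -0.0024;  Δφ = -0.0024 rad,  Δλ = +0.8133 rad
q = Δφ/Δψ = 0.9975
d = R·√(Δφ² + q²Δλ²) = 6372·0.81128 = 5169 km

5169 km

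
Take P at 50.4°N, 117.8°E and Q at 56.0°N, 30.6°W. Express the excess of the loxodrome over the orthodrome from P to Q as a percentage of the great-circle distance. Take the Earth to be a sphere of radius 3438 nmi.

Great circle: σ = 1.2290 rad → d_gc = Rσ = 4225.3 nmi
Rhumb: Δφ = +0.0977, Δλ = -2.5901, Δψ = +0.1635, q = Δφ/Δψ = 0.5979 → d_rh = R√(Δφ²+q²Δλ²) = 5335.0 nmi
Excess = (5335.0 − 4225.3) / 4225.3 = 1109.7 / 4225.3 = 26.26% ≈ 26.3%

26.3%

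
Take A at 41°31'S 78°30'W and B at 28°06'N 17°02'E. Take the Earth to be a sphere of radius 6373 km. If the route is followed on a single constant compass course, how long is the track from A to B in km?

Δψ = ln[tan(π/4+φ₂/2)/tan(π/4+φ₁/2)] = +1.3092;  Δφ = +1.2150 rad,  Δλ = +1.6674 rad
q = Δφ/Δψ = 0.9281
d = R·√(Δφ² + q²Δλ²) = 6373·1.96744 = 12538 km

12538 km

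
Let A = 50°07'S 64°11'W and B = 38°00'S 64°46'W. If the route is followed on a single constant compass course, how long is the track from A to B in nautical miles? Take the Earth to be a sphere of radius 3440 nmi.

728 nmi

Rhumb course C = atan2(Δλ, Δψ) with Δψ = ln[tan(π/4+φ₂/2)/tan(π/4+φ₁/2)] = +0.2959, Δλ = -0.0102 → C = 358.03°
d = R·|Δφ| / |cos C| = 3440·0.21148 / 0.99941 = 728 nmi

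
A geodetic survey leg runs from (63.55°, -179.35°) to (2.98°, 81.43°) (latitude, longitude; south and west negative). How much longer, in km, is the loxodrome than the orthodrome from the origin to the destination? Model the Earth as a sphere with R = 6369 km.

566 km

Great circle: cos σ = sin φ₁ sin φ₂ + cos φ₁ cos φ₂ cos Δλ,  σ = 1.5955 rad → d_gc = 10161.9 km
Rhumb line: Δψ = -1.3961, q = Δφ/Δψ = 0.7572, d_rh = R√(Δφ²+q²Δλ²) = 10727.6 km
Excess = 10727.6 − 10161.9 = 565.7 ≈ 566 km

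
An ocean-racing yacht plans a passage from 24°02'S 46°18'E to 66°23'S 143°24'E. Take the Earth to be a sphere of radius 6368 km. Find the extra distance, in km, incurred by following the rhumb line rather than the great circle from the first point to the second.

595 km

Great circle: cos σ = sin φ₁ sin φ₂ + cos φ₁ cos φ₂ cos Δλ,  σ = 1.2367 rad → d_gc = 7875.2 km
Rhumb line: Δψ = -1.1328, q = Δφ/Δψ = 0.6525, d_rh = R√(Δφ²+q²Δλ²) = 8470.0 km
Excess = 8470.0 − 7875.2 = 594.8 ≈ 595 km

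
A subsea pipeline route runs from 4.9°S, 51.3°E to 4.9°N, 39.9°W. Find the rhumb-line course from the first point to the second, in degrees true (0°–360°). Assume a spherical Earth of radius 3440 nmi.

276.1°

Meridional parts: M(φ₁)=-0.0856, M(φ₂)=+0.0856 → ΔM = +0.1713;  Δλ = -1.5917 rad
tan C = Δλ / ΔM = -9.2948 → C = 276.14°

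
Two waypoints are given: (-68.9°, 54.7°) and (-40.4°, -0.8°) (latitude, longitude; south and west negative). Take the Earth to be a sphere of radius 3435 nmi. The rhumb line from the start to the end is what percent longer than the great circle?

Great circle: σ = 0.7076 rad → d_gc = Rσ = 2430.5 nmi
Rhumb: Δφ = +0.4974, Δλ = -0.9687, Δψ = +0.9087, q = Δφ/Δψ = 0.5474 → d_rh = R√(Δφ²+q²Δλ²) = 2497.4 nmi
Excess = (2497.4 − 2430.5) / 2430.5 = 66.9 / 2430.5 = 2.753% ≈ 2.8%

2.8%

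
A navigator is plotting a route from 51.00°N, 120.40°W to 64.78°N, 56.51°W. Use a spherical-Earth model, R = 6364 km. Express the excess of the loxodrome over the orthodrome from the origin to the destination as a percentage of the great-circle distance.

4.0%

Great circle: σ = 0.6075 rad → d_gc = Rσ = 3866.1 km
Rhumb: Δφ = +0.2405, Δλ = +1.1151, Δψ = +0.4593, q = Δφ/Δψ = 0.5237 → d_rh = R√(Δφ²+q²Δλ²) = 4019.0 km
Excess = (4019.0 − 3866.1) / 3866.1 = 152.9 / 3866.1 = 3.955% ≈ 4.0%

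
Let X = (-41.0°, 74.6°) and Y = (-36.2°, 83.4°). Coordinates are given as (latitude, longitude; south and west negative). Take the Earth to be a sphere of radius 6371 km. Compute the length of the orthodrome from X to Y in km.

Haversine: a = sin²(Δφ/2)+cos φ₁ cos φ₂ sin²(Δλ/2) = 0.00534;  σ = 2·atan2(√a,√(1−a))
σ = 8.380° → d = Rσ = 6371·0.14626 = 932 km

932 km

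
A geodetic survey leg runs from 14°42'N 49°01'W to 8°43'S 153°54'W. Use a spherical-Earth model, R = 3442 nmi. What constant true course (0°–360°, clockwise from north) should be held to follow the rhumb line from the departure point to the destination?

Δψ = ln[tan(π/4+φ₂/2)/tan(π/4+φ₁/2)] = -0.4122
Δλ = -1.8306 rad (taken the short way round)
course = atan2(Δλ, Δψ) = 257.31°

257.3°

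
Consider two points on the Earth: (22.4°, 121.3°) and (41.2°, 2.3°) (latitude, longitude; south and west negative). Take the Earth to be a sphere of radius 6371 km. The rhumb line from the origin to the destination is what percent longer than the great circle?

7.5%

Great circle: σ = 1.6572 rad → d_gc = Rσ = 10557.7 km
Rhumb: Δφ = +0.3281, Δλ = -2.0769, Δψ = +0.3892, q = Δφ/Δψ = 0.8431 → d_rh = R√(Δφ²+q²Δλ²) = 11350.3 km
Excess = (11350.3 − 10557.7) / 10557.7 = 792.6 / 10557.7 = 7.51% ≈ 7.5%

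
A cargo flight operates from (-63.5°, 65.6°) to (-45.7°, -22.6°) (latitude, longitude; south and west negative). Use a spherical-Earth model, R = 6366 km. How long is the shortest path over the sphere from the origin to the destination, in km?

5493 km

Haversine: a = sin²(Δφ/2)+cos φ₁ cos φ₂ sin²(Δλ/2) = 0.17486;  σ = 2·atan2(√a,√(1−a))
σ = 49.437° → d = Rσ = 6366·0.86283 = 5493 km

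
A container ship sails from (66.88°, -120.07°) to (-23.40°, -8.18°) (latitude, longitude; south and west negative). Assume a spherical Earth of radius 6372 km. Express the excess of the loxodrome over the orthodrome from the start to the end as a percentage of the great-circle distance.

Great circle: σ = 2.0939 rad → d_gc = Rσ = 13342.6 km
Rhumb: Δφ = -1.5757, Δλ = +1.9528, Δψ = -2.0072, q = Δφ/Δψ = 0.7850 → d_rh = R√(Δφ²+q²Δλ²) = 14008.0 km
Excess = (14008.0 − 13342.6) / 13342.6 = 665.4 / 13342.6 = 4.99% ≈ 5.0%

5.0%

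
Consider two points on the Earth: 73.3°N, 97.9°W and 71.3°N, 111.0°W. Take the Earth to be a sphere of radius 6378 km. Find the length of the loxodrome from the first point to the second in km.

Rhumb course C = atan2(Δλ, Δψ) with Δψ = ln[tan(π/4+φ₂/2)/tan(π/4+φ₁/2)] = -0.1149, Δλ = -0.2286 → C = 243.31°
d = R·|Δφ| / |cos C| = 6378·0.03491 / 0.44913 = 496 km

496 km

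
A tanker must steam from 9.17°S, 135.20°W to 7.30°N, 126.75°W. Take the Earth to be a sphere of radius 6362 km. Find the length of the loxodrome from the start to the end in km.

Rhumb course C = atan2(Δλ, Δψ) with Δψ = ln[tan(π/4+φ₂/2)/tan(π/4+φ₁/2)] = +0.2885, Δλ = +0.1475 → C = 27.08°
d = R·|Δφ| / |cos C| = 6362·0.28746 / 0.89040 = 2054 km

2054 km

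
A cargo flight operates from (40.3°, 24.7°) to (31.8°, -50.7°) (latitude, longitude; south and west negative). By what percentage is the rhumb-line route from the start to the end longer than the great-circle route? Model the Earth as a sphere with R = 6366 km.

Great circle: σ = 1.0423 rad → d_gc = Rσ = 6635.4 km
Rhumb: Δφ = -0.1484, Δλ = -1.3160, Δψ = -0.1838, q = Δφ/Δψ = 0.8070 → d_rh = R√(Δφ²+q²Δλ²) = 6826.1 km
Excess = (6826.1 − 6635.4) / 6635.4 = 190.7 / 6635.4 = 2.87% ≈ 2.9%

2.9%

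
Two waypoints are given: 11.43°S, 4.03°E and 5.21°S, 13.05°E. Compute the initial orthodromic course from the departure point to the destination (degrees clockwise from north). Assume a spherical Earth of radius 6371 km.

55.9°

N = sin Δλ·cos φ₂ = +0.1561;  D = cos φ₁ sin φ₂ − sin φ₁ cos φ₂ cos Δλ = +0.1059
initial course = atan2(N, D) = 55.85°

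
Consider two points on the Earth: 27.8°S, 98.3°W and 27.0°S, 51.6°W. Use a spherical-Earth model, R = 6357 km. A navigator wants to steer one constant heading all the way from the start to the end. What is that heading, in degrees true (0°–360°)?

88.9°

Δψ = ln[tan(π/4+φ₂/2)/tan(π/4+φ₁/2)] = +0.0157
Δλ = +0.8151 rad (taken the short way round)
course = atan2(Δλ, Δψ) = 88.89°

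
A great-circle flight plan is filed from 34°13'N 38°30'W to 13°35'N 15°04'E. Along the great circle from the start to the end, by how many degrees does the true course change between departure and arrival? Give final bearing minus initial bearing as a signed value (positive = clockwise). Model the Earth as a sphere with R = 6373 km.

+23.5°

At departure: θ₁ = atan2(sin Δλ cos φ₂, cos φ₁ sin φ₂ − sin φ₁ cos φ₂ cos Δλ) = 99.47°
At arrival: θ₂ = atan2(sin Δλ cos φ₁, −cos φ₂ sin φ₁ + sin φ₂ cos φ₁ cos Δλ) = 122.95°
Δθ = θ₂ − θ₁ = +23.5°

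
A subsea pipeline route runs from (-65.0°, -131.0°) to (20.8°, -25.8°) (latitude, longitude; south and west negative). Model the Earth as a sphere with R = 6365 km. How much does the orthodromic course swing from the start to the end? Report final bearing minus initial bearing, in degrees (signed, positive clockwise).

-67.8°

At departure: θ₁ = atan2(sin Δλ cos φ₂, cos φ₁ sin φ₂ − sin φ₁ cos φ₂ cos Δλ) = 94.57°
At arrival: θ₂ = atan2(sin Δλ cos φ₁, −cos φ₂ sin φ₁ + sin φ₂ cos φ₁ cos Δλ) = 26.79°
Δθ = θ₂ − θ₁ = -67.8°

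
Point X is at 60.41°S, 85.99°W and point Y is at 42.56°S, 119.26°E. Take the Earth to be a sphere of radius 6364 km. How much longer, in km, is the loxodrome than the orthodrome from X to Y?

2378 km

Great circle: cos σ = sin φ₁ sin φ₂ + cos φ₁ cos φ₂ cos Δλ,  σ = 1.3086 rad → d_gc = 8328.0 km
Rhumb line: Δψ = +0.5090, q = Δφ/Δψ = 0.6121, d_rh = R√(Δφ²+q²Δλ²) = 10706.1 km
Excess = 10706.1 − 8328.0 = 2378.1 ≈ 2378 km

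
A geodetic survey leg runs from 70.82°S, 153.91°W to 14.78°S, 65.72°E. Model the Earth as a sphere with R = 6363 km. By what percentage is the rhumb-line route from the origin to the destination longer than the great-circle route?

Great circle: σ = 1.5745 rad → d_gc = Rσ = 10018.6 km
Rhumb: Δφ = +0.9781, Δλ = -2.4499, Δψ = +1.5172, q = Δφ/Δψ = 0.6446 → d_rh = R√(Δφ²+q²Δλ²) = 11820.4 km
Excess = (11820.4 − 10018.6) / 10018.6 = 1801.8 / 10018.6 = 17.98% ≈ 18.0%

18.0%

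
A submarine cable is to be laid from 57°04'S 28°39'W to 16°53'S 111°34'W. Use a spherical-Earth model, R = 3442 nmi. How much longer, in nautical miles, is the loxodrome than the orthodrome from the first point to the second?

171 nmi

Great circle: cos σ = sin φ₁ sin φ₂ + cos φ₁ cos φ₂ cos Δλ,  σ = 1.2578 rad → d_gc = 4329.4 nmi
Rhumb line: Δψ = +0.9198, q = Δφ/Δψ = 0.7625, d_rh = R√(Δφ²+q²Δλ²) = 4500.3 nmi
Excess = 4500.3 − 4329.4 = 170.9 ≈ 171 nmi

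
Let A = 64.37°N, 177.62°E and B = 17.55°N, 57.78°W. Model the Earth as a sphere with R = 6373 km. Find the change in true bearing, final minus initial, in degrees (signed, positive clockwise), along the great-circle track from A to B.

Initial bearing θ₁ = atan2(sin Δλ cos φ₂, cos φ₁ sin φ₂ − sin φ₁ cos φ₂ cos Δλ) = 51.76°
Final bearing θ₂ = (initial bearing from the destination back to the start) + 180° = 159.13°
Δθ = θ₂ − θ₁ = +107.4°

+107.4°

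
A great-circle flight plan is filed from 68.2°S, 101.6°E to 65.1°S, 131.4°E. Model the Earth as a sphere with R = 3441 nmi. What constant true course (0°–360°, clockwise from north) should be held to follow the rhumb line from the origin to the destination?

75.3°

Δψ = ln[tan(π/4+φ₂/2)/tan(π/4+φ₁/2)] = +0.1367
Δλ = +0.5201 rad (taken the short way round)
course = atan2(Δλ, Δψ) = 75.27°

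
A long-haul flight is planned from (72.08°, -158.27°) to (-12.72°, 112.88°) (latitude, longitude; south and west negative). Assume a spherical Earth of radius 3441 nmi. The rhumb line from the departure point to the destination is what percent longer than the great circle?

Great circle: σ = 1.7757 rad → d_gc = Rσ = 6110.2 nmi
Rhumb: Δφ = -1.4800, Δλ = -1.5507, Δψ = -2.0711, q = Δφ/Δψ = 0.7146 → d_rh = R√(Δφ²+q²Δλ²) = 6362.2 nmi
Excess = (6362.2 − 6110.2) / 6110.2 = 252.0 / 6110.2 = 4.12% ≈ 4.1%

4.1%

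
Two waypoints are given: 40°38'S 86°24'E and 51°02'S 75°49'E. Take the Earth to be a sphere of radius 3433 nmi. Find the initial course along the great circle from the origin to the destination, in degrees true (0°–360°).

θ = atan2( sin Δλ·cos φ₂ ,  cos φ₁ sin φ₂ − sin φ₁ cos φ₂ cos Δλ )
  = atan2(-0.1155, -0.1875) = 211.64°

211.6°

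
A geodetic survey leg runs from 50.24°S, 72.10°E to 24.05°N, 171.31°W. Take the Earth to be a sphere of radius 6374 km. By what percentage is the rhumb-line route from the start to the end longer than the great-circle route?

2.4%

Great circle: σ = 2.1830 rad → d_gc = Rσ = 13914.7 km
Rhumb: Δφ = +1.2966, Δλ = +2.0349, Δψ = +1.4499, q = Δφ/Δψ = 0.8943 → d_rh = R√(Δφ²+q²Δλ²) = 14242.4 km
Excess = (14242.4 − 13914.7) / 13914.7 = 327.7 / 13914.7 = 2.36% ≈ 2.4%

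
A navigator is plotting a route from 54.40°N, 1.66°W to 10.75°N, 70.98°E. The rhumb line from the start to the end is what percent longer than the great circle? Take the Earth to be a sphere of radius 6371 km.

Great circle: σ = 1.2426 rad → d_gc = Rσ = 7916.8 km
Rhumb: Δφ = -0.7618, Δλ = +1.2678, Δψ = -0.9474, q = Δφ/Δψ = 0.8042 → d_rh = R√(Δφ²+q²Δλ²) = 8108.4 km
Excess = (8108.4 − 7916.8) / 7916.8 = 191.6 / 7916.8 = 2.42% ≈ 2.4%

2.4%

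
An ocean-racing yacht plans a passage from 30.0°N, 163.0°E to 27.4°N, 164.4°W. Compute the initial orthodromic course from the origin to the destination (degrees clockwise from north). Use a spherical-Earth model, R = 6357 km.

θ = atan2( sin Δλ·cos φ₂ ,  cos φ₁ sin φ₂ − sin φ₁ cos φ₂ cos Δλ )
  = atan2(+0.4783, +0.0246) = 87.06°

87.1°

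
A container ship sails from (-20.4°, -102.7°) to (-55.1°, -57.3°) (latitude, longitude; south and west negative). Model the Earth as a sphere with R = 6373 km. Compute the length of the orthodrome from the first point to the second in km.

5396 km

Haversine: a = sin²(Δφ/2)+cos φ₁ cos φ₂ sin²(Δλ/2) = 0.16879;  σ = 2·atan2(√a,√(1−a))
σ = 48.515° → d = Rσ = 6373·0.84675 = 5396 km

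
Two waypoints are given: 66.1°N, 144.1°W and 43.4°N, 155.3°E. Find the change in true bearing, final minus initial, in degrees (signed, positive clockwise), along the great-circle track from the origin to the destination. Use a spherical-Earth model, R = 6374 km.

Initial bearing θ₁ = atan2(sin Δλ cos φ₂, cos φ₁ sin φ₂ − sin φ₁ cos φ₂ cos Δλ) = 265.69°
Final bearing θ₂ = (initial bearing from the destination back to the start) + 180° = 213.78°
Δθ = θ₂ − θ₁ = -51.9°

-51.9°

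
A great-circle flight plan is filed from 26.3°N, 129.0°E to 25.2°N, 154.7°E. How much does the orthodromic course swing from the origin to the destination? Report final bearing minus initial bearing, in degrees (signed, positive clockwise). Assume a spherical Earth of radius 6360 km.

Initial bearing θ₁ = atan2(sin Δλ cos φ₂, cos φ₁ sin φ₂ − sin φ₁ cos φ₂ cos Δλ) = 87.02°
Final bearing θ₂ = (initial bearing from the destination back to the start) + 180° = 98.33°
Δθ = θ₂ − θ₁ = +11.3°

+11.3°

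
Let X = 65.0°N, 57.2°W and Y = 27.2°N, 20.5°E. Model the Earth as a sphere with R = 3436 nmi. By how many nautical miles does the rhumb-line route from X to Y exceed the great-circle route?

168 nmi

Great circle: cos σ = sin φ₁ sin φ₂ + cos φ₁ cos φ₂ cos Δλ,  σ = 1.0537 rad → d_gc = 3620.6 nmi
Rhumb line: Δψ = -1.0128, q = Δφ/Δψ = 0.6514, d_rh = R√(Δφ²+q²Δλ²) = 3788.3 nmi
Excess = 3788.3 − 3620.6 = 167.7 ≈ 168 nmi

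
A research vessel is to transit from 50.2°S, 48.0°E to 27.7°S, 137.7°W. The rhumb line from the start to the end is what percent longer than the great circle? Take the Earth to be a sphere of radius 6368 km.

Great circle: σ = 1.7791 rad → d_gc = Rσ = 11329.4 km
Rhumb: Δφ = +0.3927, Δλ = +3.0421, Δψ = +0.5127, q = Δφ/Δψ = 0.7660 → d_rh = R√(Δφ²+q²Δλ²) = 15048.5 km
Excess = (15048.5 − 11329.4) / 11329.4 = 3719.1 / 11329.4 = 32.83% ≈ 32.8%

32.8%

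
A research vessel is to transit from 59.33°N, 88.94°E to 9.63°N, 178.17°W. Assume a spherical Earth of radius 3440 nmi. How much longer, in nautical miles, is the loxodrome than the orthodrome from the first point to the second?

Great circle: cos σ = sin φ₁ sin φ₂ + cos φ₁ cos φ₂ cos Δλ,  σ = 1.4520 rad → d_gc = 4994.84 nmi
Rhumb line: Δψ = -1.1249, q = Δφ/Δψ = 0.7711, d_rh = R√(Δφ²+q²Δλ²) = 5234.28 nmi
Excess = 5234.28 − 4994.84 = 239.44 ≈ 239 nmi

239 nmi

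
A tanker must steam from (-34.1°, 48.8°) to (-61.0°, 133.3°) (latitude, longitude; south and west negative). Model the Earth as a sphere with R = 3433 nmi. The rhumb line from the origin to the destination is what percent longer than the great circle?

5.7%

Great circle: σ = 1.0136 rad → d_gc = Rσ = 3479.6 nmi
Rhumb: Δφ = -0.4695, Δλ = +1.4748, Δψ = -0.7186, q = Δφ/Δψ = 0.6533 → d_rh = R√(Δφ²+q²Δλ²) = 3679.5 nmi
Excess = (3679.5 − 3479.6) / 3479.6 = 199.9 / 3479.6 = 5.74% ≈ 5.7%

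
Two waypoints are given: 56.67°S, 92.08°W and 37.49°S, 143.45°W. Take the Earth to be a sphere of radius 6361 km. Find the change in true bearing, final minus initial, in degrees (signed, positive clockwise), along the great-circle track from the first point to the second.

Initial bearing θ₁ = atan2(sin Δλ cos φ₂, cos φ₁ sin φ₂ − sin φ₁ cos φ₂ cos Δλ) = 277.30°
Final bearing θ₂ = (initial bearing from the destination back to the start) + 180° = 316.62°
Δθ = θ₂ − θ₁ = +39.3°

+39.3°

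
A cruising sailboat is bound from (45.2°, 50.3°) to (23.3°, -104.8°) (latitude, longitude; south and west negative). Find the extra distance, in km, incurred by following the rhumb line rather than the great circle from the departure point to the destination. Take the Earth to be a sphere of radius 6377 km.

2307 km

Great circle: cos σ = sin φ₁ sin φ₂ + cos φ₁ cos φ₂ cos Δλ,  σ = 1.8821 rad → d_gc = 12002.4 km
Rhumb line: Δψ = -0.4680, q = Δφ/Δψ = 0.8168, d_rh = R√(Δφ²+q²Δλ²) = 14309.1 km
Excess = 14309.1 − 12002.4 = 2306.7 ≈ 2307 km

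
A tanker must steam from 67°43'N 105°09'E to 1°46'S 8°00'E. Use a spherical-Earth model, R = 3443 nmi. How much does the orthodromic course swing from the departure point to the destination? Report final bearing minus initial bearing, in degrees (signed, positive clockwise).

Initial bearing θ₁ = atan2(sin Δλ cos φ₂, cos φ₁ sin φ₂ − sin φ₁ cos φ₂ cos Δλ) = 275.95°
Final bearing θ₂ = (initial bearing from the destination back to the start) + 180° = 202.17°
Δθ = θ₂ − θ₁ = -73.8°

-73.8°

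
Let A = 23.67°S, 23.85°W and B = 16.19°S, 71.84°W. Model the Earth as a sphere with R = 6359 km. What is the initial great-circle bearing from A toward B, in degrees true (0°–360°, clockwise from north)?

θ = atan2( sin Δλ·cos φ₂ ,  cos φ₁ sin φ₂ − sin φ₁ cos φ₂ cos Δλ )
  = atan2(-0.7136, +0.0027) = 270.21°

270.2°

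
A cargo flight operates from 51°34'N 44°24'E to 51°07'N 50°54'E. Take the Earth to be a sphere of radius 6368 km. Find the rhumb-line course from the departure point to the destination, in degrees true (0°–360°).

96.3°

Meridional parts: M(φ₁)=+1.0539, M(φ₂)=+1.0414 → ΔM = -0.0126;  Δλ = +0.1134 rad
tan C = Δλ / ΔM = -9.0230 → C = 96.32°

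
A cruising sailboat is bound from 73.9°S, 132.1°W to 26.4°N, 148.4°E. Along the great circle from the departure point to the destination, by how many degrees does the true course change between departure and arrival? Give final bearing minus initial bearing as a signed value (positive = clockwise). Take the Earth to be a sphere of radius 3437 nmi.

+55.2°

Initial bearing θ₁ = atan2(sin Δλ cos φ₂, cos φ₁ sin φ₂ − sin φ₁ cos φ₂ cos Δλ) = 287.64°
Final bearing θ₂ = (initial bearing from the destination back to the start) + 180° = 342.84°
Δθ = θ₂ − θ₁ = +55.2°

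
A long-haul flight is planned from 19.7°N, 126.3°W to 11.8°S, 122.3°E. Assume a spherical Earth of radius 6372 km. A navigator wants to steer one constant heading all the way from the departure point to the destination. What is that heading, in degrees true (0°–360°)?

Meridional parts: M(φ₁)=+0.3508, M(φ₂)=-0.2074 → ΔM = -0.5582;  Δλ = -1.9443 rad
tan C = Δλ / ΔM = +3.4830 → C = 253.98°

254.0°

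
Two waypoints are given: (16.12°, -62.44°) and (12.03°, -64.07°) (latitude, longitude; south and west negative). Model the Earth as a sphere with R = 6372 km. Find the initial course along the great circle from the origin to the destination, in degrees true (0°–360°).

θ = atan2( sin Δλ·cos φ₂ ,  cos φ₁ sin φ₂ − sin φ₁ cos φ₂ cos Δλ )
  = atan2(-0.0278, -0.0712) = 201.34°

201.3°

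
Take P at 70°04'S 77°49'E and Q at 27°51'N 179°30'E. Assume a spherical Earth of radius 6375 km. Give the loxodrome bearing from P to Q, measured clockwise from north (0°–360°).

Meridional parts: M(φ₁)=-1.7388, M(φ₂)=+0.5064 → ΔM = +2.2453;  Δλ = +1.7747 rad
tan C = Δλ / ΔM = +0.7904 → C = 38.32°

38.3°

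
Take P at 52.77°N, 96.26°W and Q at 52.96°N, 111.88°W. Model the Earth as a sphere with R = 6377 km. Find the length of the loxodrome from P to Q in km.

Δψ = ln[tan(π/4+φ₂/2)/tan(π/4+φ₁/2)] = +0.0055;  Δφ = +0.0033 rad,  Δλ = -0.2726 rad
q = Δφ/Δψ = 0.6037
d = R·√(Δφ² + q²Δλ²) = 6377·0.16461 = 1050 km

1050 km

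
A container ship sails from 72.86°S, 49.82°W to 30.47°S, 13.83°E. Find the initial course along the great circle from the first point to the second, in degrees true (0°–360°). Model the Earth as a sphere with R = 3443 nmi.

θ = atan2( sin Δλ·cos φ₂ ,  cos φ₁ sin φ₂ − sin φ₁ cos φ₂ cos Δλ )
  = atan2(+0.7723, +0.2161) = 74.37°

74.4°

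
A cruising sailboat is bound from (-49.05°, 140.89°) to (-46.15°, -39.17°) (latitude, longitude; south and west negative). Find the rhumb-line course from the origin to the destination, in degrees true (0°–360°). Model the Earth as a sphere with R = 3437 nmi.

88.6°

Meridional parts: M(φ₁)=-0.9851, M(φ₂)=-0.9100 → ΔM = +0.0751;  Δλ = +3.1405 rad
tan C = Δλ / ΔM = +41.8241 → C = 88.63°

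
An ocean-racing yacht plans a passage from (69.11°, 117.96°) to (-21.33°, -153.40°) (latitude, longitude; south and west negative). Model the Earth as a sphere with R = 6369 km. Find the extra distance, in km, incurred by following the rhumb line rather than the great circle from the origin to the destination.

Great circle: cos σ = sin φ₁ sin φ₂ + cos φ₁ cos φ₂ cos Δλ,  σ = 1.9092 rad → d_gc = 12159.5 km
Rhumb line: Δψ = -2.0721, q = Δφ/Δψ = 0.7618, d_rh = R√(Δφ²+q²Δλ²) = 12546.2 km
Excess = 12546.2 − 12159.5 = 386.7 ≈ 387 km

387 km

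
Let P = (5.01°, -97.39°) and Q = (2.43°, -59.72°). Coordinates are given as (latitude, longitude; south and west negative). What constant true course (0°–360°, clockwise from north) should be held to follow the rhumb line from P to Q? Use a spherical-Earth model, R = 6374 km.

93.9°

Meridional parts: M(φ₁)=+0.0876, M(φ₂)=+0.0424 → ΔM = -0.0451;  Δλ = +0.6575 rad
tan C = Δλ / ΔM = -14.5688 → C = 93.93°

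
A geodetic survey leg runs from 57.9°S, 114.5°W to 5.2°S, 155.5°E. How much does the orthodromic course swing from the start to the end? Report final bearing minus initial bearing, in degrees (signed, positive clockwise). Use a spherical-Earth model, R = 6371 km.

+60.6°

Initial bearing θ₁ = atan2(sin Δλ cos φ₂, cos φ₁ sin φ₂ − sin φ₁ cos φ₂ cos Δλ) = 267.23°
Final bearing θ₂ = (initial bearing from the destination back to the start) + 180° = 327.79°
Δθ = θ₂ − θ₁ = +60.6°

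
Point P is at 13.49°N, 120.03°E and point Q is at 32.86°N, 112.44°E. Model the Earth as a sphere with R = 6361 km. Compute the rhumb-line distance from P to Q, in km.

2284 km

Δψ = ln[tan(π/4+φ₂/2)/tan(π/4+φ₁/2)] = +0.3702;  Δφ = +0.3381 rad,  Δλ = -0.1325 rad
q = Δφ/Δψ = 0.9133
d = R·√(Δφ² + q²Δλ²) = 6361·0.35907 = 2284 km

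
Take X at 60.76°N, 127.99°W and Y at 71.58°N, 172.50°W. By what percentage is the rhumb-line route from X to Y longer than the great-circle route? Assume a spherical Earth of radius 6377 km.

Great circle: σ = 0.3541 rad → d_gc = Rσ = 2258.4 km
Rhumb: Δφ = +0.1888, Δλ = -0.7768, Δψ = +0.4755, q = Δφ/Δψ = 0.3972 → d_rh = R√(Δφ²+q²Δλ²) = 2306.8 km
Excess = (2306.8 − 2258.4) / 2258.4 = 48.4 / 2258.4 = 2.14% ≈ 2.1%

2.1%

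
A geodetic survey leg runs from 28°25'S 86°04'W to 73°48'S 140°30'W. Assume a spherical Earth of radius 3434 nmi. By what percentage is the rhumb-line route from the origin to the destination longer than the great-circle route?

Great circle: σ = 0.9277 rad → d_gc = Rσ = 3185.6 nmi
Rhumb: Δφ = -0.7921, Δλ = -0.9500, Δψ = -1.4320, q = Δφ/Δψ = 0.5531 → d_rh = R√(Δφ²+q²Δλ²) = 3264.2 nmi
Excess = (3264.2 − 3185.6) / 3185.6 = 78.6 / 3185.6 = 2.47% ≈ 2.5%

2.5%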